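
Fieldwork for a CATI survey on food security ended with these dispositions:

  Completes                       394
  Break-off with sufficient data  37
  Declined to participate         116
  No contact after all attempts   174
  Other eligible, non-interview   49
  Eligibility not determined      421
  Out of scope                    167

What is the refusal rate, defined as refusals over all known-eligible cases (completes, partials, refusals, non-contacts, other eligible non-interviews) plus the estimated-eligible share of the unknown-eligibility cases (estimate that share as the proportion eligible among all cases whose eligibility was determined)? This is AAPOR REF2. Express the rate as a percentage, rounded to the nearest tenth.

Top → 116
Determined eligible → 394 + 37 + 116 + 174 + 49 = 770
e = 770 / (770 + 167) = 770 / 937 = 0.8218
Eligible share of unknowns → 0.8218 × 421 = 345.98
Denominator → 770 + 345.98 = 1115.98
REF2 = 116 / 1115.98 = 0.1039

10.4%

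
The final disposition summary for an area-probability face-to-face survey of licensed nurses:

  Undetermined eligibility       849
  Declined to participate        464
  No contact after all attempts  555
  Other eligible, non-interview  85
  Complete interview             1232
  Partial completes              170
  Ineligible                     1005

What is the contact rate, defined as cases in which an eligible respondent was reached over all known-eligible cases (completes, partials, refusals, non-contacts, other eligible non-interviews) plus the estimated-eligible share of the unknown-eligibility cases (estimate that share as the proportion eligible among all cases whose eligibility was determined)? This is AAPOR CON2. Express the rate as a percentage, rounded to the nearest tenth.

62.7%

Numerator: 1232 + 170 + 464 + 85 = 1951
Determined eligible: 1232 + 170 + 464 + 555 + 85 = 2506
e = 2506 / (2506 + 1005) = 2506 / 3511 = 0.7138
Eligible share of unknowns: 0.7138 × 849 = 606.02
Base: 2506 + 606.02 = 3112.02
CON2 = 1951 / 3112.02 = 0.6269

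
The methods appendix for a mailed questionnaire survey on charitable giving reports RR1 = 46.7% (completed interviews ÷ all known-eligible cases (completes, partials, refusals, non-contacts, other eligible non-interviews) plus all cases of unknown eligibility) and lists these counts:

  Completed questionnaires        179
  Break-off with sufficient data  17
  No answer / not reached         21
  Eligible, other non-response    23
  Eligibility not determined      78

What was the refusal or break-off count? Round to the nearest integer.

65

RR1 = 179 / D = 0.467
D = 179 / 0.467 = 383.3
Remaining denominator categories sum to 318
refusal or break-off = 383.3 − 318 ≈ 65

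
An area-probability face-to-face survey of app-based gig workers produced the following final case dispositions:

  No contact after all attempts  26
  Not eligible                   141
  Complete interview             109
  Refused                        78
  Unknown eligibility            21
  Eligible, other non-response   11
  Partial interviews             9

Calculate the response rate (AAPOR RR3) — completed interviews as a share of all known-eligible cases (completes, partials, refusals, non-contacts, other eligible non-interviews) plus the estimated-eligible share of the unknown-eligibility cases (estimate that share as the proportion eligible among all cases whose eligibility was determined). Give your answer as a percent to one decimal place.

Num → 109
Eligible (known) → 109 + 9 + 78 + 26 + 11 = 233
e = 233 / (233 + 141) = 233 / 374 = 0.6230
e × U → 0.6230 × 21 = 13.08
Denominator → 233 + 13.08 = 246.08
RR3 = 109 / 246.08 = 0.4429

44.3%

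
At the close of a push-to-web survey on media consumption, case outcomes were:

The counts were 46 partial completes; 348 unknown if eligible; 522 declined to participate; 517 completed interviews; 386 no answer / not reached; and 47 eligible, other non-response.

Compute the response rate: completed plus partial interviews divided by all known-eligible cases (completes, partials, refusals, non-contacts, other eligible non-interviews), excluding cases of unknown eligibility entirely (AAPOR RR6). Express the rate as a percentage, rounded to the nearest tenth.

Top: 517 + 46 = 563
Denom: 517 + 46 + 522 + 386 + 47 = 1518
RR6 = 563 / 1518 = 0.3709

37.1%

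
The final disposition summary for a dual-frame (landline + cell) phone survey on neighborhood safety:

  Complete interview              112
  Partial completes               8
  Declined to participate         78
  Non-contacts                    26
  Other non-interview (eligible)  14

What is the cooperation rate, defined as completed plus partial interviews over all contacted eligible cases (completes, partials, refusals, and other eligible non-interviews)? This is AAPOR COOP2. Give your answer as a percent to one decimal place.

Top → 112 + 8 = 120
Denom → 112 + 8 + 78 + 14 = 212
COOP2 = 120 / 212 = 0.5660

56.6%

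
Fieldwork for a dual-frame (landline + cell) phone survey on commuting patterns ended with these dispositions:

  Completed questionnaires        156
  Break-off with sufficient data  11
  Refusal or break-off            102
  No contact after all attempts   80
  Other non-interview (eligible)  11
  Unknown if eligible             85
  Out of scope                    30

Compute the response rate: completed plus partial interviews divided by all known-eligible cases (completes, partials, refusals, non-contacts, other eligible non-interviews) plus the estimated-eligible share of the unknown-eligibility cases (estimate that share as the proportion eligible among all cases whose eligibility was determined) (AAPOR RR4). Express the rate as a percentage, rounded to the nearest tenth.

38.1%

Numerator: 156 + 11 = 167
Known eligible: 156 + 11 + 102 + 80 + 11 = 360
e = 360 / (360 + 30) = 360 / 390 = 0.9231
Eligible share of unknowns: 0.9231 × 85 = 78.46
Denominator: 360 + 78.46 = 438.46
RR4 = 167 / 438.46 = 0.3809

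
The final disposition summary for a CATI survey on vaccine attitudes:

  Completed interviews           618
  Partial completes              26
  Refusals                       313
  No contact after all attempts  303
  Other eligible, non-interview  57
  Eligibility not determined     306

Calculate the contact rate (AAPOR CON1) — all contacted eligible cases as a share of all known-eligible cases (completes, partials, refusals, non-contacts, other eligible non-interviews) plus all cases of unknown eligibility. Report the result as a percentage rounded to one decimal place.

Numerator: 618 + 26 + 313 + 57 = 1014
Base: 618 + 26 + 313 + 303 + 57 + 306 = 1623
CON1 = 1014 / 1623 = 0.6248

62.5%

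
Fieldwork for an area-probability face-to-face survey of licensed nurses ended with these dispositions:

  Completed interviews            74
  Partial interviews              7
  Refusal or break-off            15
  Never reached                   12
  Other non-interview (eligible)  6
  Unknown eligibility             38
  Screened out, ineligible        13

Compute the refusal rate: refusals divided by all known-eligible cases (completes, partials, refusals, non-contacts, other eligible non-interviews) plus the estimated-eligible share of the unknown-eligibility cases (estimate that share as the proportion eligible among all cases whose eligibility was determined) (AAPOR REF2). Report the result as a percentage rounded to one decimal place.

Top: 15
Eligible (known): 74 + 7 + 15 + 12 + 6 = 114
e = 114 / (114 + 13) = 114 / 127 = 0.8976
Estimated eligible among unknowns: 0.8976 × 38 = 34.11
Denom: 114 + 34.11 = 148.11
REF2 = 15 / 148.11 = 0.1013

10.1%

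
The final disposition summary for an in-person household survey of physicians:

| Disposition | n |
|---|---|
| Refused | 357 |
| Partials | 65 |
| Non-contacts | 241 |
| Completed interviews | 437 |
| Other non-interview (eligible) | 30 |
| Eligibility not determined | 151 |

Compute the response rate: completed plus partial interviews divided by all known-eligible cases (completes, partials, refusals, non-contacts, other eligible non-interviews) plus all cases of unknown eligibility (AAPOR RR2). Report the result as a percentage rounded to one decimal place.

39.2%

Num = 437 + 65 = 502
Denom = 437 + 65 + 357 + 241 + 30 + 151 = 1281
RR2 = 502 / 1281 = 0.3919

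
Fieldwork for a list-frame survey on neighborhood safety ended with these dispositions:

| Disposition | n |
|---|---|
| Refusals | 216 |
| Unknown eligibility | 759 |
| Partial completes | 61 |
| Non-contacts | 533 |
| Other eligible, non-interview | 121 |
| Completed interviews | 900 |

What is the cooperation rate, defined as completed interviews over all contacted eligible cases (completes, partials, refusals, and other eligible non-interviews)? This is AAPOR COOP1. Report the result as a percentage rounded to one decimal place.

Top: 900
Denom: 900 + 61 + 216 + 121 = 1298
COOP1 = 900 / 1298 = 0.6934

69.3%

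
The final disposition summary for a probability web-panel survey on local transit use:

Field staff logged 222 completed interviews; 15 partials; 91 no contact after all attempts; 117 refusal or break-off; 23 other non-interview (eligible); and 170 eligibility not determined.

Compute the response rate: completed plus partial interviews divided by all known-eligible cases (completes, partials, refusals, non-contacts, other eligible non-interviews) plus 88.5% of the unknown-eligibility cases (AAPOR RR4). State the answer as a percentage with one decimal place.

Numerator: 222 + 15 = 237
Known eligible: 222 + 15 + 117 + 91 + 23 = 468
Eligible share of unknowns: 0.8850 × 170 = 150.45
Base: 468 + 150.45 = 618.45
RR4 = 237 / 618.45 = 0.3832

38.3%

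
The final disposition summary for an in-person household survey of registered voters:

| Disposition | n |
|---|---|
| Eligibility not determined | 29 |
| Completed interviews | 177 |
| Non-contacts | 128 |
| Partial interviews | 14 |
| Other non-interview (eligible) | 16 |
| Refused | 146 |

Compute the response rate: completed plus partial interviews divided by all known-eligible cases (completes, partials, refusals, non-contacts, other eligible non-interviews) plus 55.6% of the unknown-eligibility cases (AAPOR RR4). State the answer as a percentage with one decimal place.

Top: 177 + 14 = 191
Determined eligible: 177 + 14 + 146 + 128 + 16 = 481
Eligible share of unknowns: 0.5560 × 29 = 16.12
Base: 481 + 16.12 = 497.12
RR4 = 191 / 497.12 = 0.3842

38.4%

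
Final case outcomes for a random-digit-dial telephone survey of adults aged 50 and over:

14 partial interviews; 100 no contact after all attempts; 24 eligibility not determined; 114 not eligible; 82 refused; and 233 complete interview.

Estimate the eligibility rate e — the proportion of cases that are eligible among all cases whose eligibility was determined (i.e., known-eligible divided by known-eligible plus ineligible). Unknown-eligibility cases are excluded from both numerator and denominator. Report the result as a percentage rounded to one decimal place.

79.0%

Determined eligible: 233 + 14 + 82 + 100 = 429
e = 429 / (429 + 114) = 429 / 543 = 0.7901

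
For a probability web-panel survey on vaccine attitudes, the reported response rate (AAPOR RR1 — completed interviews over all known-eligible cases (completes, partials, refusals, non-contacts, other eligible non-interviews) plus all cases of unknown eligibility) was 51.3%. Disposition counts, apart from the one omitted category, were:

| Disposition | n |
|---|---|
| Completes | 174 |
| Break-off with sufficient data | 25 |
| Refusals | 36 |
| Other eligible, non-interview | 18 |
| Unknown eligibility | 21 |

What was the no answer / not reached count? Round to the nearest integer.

RR1 = 174 / D = 0.513
D = 174 / 0.513 = 339.2
Other denominator terms total 274
no answer / not reached = 339.2 − 274 ≈ 65

65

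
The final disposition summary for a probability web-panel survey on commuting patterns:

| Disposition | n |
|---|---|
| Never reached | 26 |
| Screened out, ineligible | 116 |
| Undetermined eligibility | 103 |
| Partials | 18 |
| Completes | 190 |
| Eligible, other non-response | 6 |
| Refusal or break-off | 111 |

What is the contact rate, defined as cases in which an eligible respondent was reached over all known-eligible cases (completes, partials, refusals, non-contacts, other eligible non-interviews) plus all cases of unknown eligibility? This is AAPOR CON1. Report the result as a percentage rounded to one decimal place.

71.6%

Numerator = 190 + 18 + 111 + 6 = 325
Denom = 190 + 18 + 111 + 26 + 6 + 103 = 454
CON1 = 325 / 454 = 0.7159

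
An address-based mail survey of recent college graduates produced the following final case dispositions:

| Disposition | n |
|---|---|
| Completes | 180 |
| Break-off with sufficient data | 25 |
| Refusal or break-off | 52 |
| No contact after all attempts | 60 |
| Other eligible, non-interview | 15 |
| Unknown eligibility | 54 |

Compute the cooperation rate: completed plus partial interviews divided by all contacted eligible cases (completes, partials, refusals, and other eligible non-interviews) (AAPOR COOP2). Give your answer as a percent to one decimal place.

75.4%

Numerator: 180 + 25 = 205
Base: 180 + 25 + 52 + 15 = 272
COOP2 = 205 / 272 = 0.7537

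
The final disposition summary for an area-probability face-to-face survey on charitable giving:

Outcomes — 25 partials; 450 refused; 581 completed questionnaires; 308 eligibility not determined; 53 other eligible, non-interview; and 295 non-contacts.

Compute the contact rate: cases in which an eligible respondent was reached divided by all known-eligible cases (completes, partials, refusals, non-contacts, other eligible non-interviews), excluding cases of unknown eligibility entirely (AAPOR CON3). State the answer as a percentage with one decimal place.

79.0%

Numerator: 581 + 25 + 450 + 53 = 1109
Denom: 581 + 25 + 450 + 295 + 53 = 1404
CON3 = 1109 / 1404 = 0.7899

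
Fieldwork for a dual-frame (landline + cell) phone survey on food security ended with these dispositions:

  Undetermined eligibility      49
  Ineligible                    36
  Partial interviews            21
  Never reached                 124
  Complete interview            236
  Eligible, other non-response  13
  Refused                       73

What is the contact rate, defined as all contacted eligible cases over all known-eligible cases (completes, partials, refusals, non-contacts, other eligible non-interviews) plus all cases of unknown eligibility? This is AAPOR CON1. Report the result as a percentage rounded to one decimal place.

Numerator = 236 + 21 + 73 + 13 = 343
Denom = 236 + 21 + 73 + 124 + 13 + 49 = 516
CON1 = 343 / 516 = 0.6647

66.5%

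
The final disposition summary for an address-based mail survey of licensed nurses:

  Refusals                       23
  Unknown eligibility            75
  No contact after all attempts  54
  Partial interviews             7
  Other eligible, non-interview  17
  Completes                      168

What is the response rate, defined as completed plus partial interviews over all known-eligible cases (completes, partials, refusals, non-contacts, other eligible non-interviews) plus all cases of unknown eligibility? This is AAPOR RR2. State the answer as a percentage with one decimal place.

50.9%

Top = 168 + 7 = 175
Base = 168 + 7 + 23 + 54 + 17 + 75 = 344
RR2 = 175 / 344 = 0.5087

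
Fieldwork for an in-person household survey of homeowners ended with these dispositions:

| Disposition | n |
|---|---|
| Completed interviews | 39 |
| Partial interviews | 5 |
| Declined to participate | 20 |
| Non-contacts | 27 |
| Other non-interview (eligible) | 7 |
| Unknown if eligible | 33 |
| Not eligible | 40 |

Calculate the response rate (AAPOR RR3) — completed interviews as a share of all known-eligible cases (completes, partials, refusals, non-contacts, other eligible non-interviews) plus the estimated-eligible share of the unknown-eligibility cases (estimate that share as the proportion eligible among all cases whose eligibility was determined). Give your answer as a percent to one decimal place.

32.1%

Numerator: 39
Eligible (known): 39 + 5 + 20 + 27 + 7 = 98
e = 98 / (98 + 40) = 98 / 138 = 0.7101
Estimated eligible among unknowns: 0.7101 × 33 = 23.43
Denominator: 98 + 23.43 = 121.43
RR3 = 39 / 121.43 = 0.3212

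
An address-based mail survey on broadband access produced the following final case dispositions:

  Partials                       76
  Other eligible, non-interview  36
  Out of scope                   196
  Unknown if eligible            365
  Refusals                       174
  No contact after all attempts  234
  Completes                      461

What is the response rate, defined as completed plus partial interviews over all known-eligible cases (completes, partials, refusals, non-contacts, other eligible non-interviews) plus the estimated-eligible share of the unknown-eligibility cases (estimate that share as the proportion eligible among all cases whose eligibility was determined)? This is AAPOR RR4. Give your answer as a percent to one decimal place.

Numerator = 461 + 76 = 537
Eligible (known) = 461 + 76 + 174 + 234 + 36 = 981
e = 981 / (981 + 196) = 981 / 1177 = 0.8335
Estimated eligible among unknowns = 0.8335 × 365 = 304.23
Denom = 981 + 304.23 = 1285.23
RR4 = 537 / 1285.23 = 0.4178

41.8%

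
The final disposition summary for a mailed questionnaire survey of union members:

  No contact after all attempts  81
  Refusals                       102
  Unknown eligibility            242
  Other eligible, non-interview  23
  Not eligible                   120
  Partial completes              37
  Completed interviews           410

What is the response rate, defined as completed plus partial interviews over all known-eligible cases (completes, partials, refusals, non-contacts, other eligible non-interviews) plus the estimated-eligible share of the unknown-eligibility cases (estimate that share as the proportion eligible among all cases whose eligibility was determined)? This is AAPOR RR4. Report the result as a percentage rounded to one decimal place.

52.1%

Numerator: 410 + 37 = 447
Eligible (known): 410 + 37 + 102 + 81 + 23 = 653
e = 653 / (653 + 120) = 653 / 773 = 0.8448
Eligible share of unknowns: 0.8448 × 242 = 204.44
Base: 653 + 204.44 = 857.44
RR4 = 447 / 857.44 = 0.5213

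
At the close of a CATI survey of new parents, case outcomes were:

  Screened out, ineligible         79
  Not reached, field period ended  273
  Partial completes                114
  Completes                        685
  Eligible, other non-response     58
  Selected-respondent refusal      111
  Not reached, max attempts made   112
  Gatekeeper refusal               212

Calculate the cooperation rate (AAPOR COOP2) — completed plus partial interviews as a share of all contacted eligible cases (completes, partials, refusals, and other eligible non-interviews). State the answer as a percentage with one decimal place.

Refusal or break-off = 212 + 111 = 323
Never reached = 273 + 112 = 385
Num: 685 + 114 = 799
Denominator: 685 + 114 + 323 + 58 = 1180
COOP2 = 799 / 1180 = 0.6771

67.7%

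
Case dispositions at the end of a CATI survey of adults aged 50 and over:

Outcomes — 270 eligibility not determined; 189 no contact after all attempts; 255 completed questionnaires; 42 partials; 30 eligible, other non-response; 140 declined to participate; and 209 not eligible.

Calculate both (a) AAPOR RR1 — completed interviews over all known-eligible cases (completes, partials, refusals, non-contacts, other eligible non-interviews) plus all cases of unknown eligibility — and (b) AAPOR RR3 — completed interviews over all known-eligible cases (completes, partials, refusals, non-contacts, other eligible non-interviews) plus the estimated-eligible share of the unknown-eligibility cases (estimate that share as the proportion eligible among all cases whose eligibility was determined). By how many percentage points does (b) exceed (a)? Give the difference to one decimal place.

Num → 255
Base → 255 + 42 + 140 + 189 + 30 + 270 = 926
RR1 = 255 / 926 = 0.2754
Known eligible → 255 + 42 + 140 + 189 + 30 = 656
e = 656 / (656 + 209) = 656 / 865 = 0.7584
e × U → 0.7584 × 270 = 204.77
Base → 656 + 204.77 = 860.77
RR3 = 255 / 860.77 = 0.2962
Difference = 29.62 − 27.54 = 2.08 percentage points

2.1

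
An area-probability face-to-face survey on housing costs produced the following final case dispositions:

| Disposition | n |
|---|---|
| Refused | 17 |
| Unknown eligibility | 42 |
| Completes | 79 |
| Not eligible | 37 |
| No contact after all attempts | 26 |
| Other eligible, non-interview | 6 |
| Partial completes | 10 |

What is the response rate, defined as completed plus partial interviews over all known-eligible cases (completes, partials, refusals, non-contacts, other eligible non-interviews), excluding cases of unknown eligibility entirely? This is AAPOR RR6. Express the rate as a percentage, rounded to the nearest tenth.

Numerator = 79 + 10 = 89
Denominator = 79 + 10 + 17 + 26 + 6 = 138
RR6 = 89 / 138 = 0.6449

64.5%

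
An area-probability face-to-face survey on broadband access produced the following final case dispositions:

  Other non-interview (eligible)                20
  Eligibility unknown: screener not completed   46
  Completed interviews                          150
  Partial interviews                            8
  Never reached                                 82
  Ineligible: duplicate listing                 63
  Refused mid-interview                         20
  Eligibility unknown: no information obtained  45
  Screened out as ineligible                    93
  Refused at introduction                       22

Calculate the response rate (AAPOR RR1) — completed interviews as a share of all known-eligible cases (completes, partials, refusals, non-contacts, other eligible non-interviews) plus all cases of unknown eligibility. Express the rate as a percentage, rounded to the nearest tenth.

38.2%

Refusal or break-off = 22 + 20 = 42
Unknown if eligible = 46 + 45 = 91
Screened out, ineligible = 93 + 63 = 156
Num = 150
Denominator = 150 + 8 + 42 + 82 + 20 + 91 = 393
RR1 = 150 / 393 = 0.3817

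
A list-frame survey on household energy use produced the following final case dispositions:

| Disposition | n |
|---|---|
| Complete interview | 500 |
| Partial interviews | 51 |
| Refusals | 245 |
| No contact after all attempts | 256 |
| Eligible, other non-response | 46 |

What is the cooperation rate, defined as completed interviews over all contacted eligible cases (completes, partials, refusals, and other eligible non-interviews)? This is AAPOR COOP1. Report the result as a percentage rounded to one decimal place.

59.4%

Num = 500
Denom = 500 + 51 + 245 + 46 = 842
COOP1 = 500 / 842 = 0.5938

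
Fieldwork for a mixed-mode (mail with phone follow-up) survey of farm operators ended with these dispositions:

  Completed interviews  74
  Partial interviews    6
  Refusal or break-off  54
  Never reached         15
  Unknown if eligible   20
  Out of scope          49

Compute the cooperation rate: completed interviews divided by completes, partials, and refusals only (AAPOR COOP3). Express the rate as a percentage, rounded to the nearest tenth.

55.2%

Top: 74
Denom: 74 + 6 + 54 = 134
COOP3 = 74 / 134 = 0.5522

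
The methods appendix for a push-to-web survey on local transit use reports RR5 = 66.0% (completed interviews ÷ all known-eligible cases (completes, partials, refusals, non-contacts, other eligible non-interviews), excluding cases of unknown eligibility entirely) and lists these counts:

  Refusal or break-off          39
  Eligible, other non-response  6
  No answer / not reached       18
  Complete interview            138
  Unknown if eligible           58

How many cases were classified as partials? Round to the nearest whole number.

8

RR5 = 138 / D = 0.660
D = 138 / 0.660 = 209.1
Remaining denominator categories sum to 201
partials = 209.1 − 201 ≈ 8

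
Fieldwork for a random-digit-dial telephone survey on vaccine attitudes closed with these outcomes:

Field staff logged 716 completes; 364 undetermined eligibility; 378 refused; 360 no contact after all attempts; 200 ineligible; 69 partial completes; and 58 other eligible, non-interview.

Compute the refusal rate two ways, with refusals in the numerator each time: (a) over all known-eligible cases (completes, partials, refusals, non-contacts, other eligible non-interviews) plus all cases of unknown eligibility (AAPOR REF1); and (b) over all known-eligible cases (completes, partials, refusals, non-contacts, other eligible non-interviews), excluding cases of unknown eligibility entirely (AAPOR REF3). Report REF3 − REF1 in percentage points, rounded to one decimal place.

4.5

Top: 378
Denom: 716 + 69 + 378 + 360 + 58 + 364 = 1945
REF1 = 378 / 1945 = 0.1943
Denom: 716 + 69 + 378 + 360 + 58 = 1581
REF3 = 378 / 1581 = 0.2391
Difference = 23.91 − 19.43 = 4.48 percentage points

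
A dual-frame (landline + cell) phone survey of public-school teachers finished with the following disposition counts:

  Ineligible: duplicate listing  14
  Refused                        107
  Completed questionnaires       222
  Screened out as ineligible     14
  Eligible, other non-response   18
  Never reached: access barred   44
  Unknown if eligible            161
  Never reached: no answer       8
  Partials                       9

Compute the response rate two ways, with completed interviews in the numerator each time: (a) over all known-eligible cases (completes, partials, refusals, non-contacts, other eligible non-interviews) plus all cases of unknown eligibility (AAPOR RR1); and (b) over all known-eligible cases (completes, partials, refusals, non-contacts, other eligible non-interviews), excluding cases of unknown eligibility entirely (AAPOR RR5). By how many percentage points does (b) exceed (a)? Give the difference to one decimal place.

15.4

Never reached = 8 + 44 = 52
Ineligible = 14 + 14 = 28
Num → 222
Base → 222 + 9 + 107 + 52 + 18 + 161 = 569
RR1 = 222 / 569 = 0.3902
Base → 222 + 9 + 107 + 52 + 18 = 408
RR5 = 222 / 408 = 0.5441
Difference = 54.41 − 39.02 = 15.39 percentage points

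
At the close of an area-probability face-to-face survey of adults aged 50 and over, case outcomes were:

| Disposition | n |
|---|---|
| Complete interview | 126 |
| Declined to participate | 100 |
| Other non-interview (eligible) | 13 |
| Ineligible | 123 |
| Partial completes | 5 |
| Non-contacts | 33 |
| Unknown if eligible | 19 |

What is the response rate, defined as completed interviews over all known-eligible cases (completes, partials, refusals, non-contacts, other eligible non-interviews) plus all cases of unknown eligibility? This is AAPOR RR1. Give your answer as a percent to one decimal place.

42.6%

Num: 126
Denom: 126 + 5 + 100 + 33 + 13 + 19 = 296
RR1 = 126 / 296 = 0.4257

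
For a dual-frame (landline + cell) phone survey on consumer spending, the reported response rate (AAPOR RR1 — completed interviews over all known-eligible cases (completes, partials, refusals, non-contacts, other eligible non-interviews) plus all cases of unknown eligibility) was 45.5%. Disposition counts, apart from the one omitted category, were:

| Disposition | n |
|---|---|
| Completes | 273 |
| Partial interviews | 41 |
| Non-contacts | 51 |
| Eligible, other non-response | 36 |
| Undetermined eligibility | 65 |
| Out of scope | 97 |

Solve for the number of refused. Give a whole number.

134

RR1 = 273 / D = 0.455
D = 273 / 0.455 = 600.0
Remaining denominator categories sum to 466
refused = 600.0 − 466 ≈ 134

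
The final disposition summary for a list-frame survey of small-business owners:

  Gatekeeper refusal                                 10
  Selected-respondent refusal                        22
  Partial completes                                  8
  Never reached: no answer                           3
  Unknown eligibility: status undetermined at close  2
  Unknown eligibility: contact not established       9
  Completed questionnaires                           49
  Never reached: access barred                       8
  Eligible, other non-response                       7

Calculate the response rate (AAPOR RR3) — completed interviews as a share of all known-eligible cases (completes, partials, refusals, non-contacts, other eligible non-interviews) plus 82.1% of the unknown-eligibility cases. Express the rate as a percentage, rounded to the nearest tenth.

42.2%

Declined to participate = 10 + 22 = 32
Non-contacts = 3 + 8 = 11
Unknown eligibility = 9 + 2 = 11
Top → 49
Eligible (known) → 49 + 8 + 32 + 11 + 7 = 107
Eligible share of unknowns → 0.8210 × 11 = 9.03
Denominator → 107 + 9.03 = 116.03
RR3 = 49 / 116.03 = 0.4223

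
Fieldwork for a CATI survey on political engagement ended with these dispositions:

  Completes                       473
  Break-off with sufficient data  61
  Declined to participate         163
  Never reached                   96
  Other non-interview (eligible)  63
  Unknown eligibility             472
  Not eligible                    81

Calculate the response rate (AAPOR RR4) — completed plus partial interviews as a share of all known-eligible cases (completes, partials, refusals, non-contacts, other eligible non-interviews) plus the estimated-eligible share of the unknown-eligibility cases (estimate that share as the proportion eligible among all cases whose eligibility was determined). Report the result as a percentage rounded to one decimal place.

41.5%

Numerator: 473 + 61 = 534
Known eligible: 473 + 61 + 163 + 96 + 63 = 856
e = 856 / (856 + 81) = 856 / 937 = 0.9136
Estimated eligible among unknowns: 0.9136 × 472 = 431.22
Denom: 856 + 431.22 = 1287.22
RR4 = 534 / 1287.22 = 0.4148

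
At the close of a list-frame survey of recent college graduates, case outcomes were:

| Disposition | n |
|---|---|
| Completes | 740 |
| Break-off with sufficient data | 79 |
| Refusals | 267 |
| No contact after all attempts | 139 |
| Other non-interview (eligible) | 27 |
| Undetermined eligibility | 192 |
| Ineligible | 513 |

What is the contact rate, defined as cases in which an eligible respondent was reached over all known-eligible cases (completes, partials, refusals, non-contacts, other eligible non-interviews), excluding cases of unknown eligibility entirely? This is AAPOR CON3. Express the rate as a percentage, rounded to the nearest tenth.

88.9%

Numerator: 740 + 79 + 267 + 27 = 1113
Base: 740 + 79 + 267 + 139 + 27 = 1252
CON3 = 1113 / 1252 = 0.8890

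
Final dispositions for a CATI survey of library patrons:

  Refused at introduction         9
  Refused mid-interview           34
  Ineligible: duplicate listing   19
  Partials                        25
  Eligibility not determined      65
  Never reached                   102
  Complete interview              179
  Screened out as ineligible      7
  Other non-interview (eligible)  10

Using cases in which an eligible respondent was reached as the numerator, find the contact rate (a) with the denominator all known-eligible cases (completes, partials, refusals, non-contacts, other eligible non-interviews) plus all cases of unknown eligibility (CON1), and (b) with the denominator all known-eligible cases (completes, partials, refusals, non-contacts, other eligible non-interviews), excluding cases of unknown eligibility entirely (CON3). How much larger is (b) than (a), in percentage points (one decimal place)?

Refusals = 9 + 34 = 43
Screened out, ineligible = 7 + 19 = 26
Num: 179 + 25 + 43 + 10 = 257
Denominator: 179 + 25 + 43 + 102 + 10 + 65 = 424
CON1 = 257 / 424 = 0.6061
Denominator: 179 + 25 + 43 + 102 + 10 = 359
CON3 = 257 / 359 = 0.7159
Difference = 71.59 − 60.61 = 10.98 percentage points

11.0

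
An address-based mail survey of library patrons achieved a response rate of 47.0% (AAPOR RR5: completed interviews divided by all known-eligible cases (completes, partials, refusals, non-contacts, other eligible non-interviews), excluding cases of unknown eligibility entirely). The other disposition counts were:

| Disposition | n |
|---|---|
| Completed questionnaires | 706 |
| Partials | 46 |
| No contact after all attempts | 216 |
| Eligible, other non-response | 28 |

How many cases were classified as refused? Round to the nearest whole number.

RR5 = 706 / D = 0.470
D = 706 / 0.470 = 1502.1
Rest of base = 996
refused = 1502.1 − 996 ≈ 506

506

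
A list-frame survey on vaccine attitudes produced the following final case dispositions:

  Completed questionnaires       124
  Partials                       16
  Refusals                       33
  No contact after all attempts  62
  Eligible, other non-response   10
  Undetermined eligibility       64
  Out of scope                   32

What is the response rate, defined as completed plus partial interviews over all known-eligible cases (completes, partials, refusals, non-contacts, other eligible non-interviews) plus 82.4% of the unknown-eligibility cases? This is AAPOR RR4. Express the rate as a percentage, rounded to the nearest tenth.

47.0%

Numerator → 124 + 16 = 140
Known eligible → 124 + 16 + 33 + 62 + 10 = 245
e × U → 0.8240 × 64 = 52.74
Denom → 245 + 52.74 = 297.74
RR4 = 140 / 297.74 = 0.4702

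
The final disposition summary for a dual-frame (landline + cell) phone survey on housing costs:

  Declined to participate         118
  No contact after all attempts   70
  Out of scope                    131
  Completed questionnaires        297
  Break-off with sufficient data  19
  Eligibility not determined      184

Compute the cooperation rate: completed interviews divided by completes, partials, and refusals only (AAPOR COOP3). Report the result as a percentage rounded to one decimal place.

Numerator: 297
Denominator: 297 + 19 + 118 = 434
COOP3 = 297 / 434 = 0.6843

68.4%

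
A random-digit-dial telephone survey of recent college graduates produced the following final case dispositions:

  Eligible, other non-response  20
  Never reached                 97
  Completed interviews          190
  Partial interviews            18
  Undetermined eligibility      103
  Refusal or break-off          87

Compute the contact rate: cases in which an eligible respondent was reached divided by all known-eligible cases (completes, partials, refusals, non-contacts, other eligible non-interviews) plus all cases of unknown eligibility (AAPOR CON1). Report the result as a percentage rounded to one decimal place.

Numerator: 190 + 18 + 87 + 20 = 315
Denom: 190 + 18 + 87 + 97 + 20 + 103 = 515
CON1 = 315 / 515 = 0.6117

61.2%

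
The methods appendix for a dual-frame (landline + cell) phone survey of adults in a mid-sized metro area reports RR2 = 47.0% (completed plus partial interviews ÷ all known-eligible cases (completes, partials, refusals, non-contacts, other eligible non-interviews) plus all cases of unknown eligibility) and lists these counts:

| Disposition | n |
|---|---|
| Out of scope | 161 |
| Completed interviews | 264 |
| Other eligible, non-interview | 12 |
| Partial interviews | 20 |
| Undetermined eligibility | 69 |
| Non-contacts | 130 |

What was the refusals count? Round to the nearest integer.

Numerator: 264 + 20 = 284
RR2 = 284 / D = 0.470
D = 284 / 0.470 = 604.3
Rest of base = 495
refusals = 604.3 − 495 ≈ 109

109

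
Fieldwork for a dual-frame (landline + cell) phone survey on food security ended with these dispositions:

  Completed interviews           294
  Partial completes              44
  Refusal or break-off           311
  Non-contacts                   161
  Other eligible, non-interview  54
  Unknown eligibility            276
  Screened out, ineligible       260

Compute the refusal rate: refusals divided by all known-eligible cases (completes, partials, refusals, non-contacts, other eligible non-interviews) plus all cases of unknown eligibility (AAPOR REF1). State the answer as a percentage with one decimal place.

Num = 311
Denom = 294 + 44 + 311 + 161 + 54 + 276 = 1140
REF1 = 311 / 1140 = 0.2728

27.3%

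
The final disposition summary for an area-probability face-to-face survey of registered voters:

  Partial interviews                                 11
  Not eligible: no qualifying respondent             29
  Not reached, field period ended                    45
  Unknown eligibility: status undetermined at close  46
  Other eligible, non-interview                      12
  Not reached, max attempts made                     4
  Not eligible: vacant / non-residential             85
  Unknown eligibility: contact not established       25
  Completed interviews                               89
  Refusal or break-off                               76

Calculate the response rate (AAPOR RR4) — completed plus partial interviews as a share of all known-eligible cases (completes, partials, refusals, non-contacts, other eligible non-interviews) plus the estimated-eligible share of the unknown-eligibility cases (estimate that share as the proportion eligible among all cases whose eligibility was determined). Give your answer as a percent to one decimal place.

35.1%

No answer / not reached = 45 + 4 = 49
Undetermined eligibility = 25 + 46 = 71
Ineligible = 29 + 85 = 114
Numerator: 89 + 11 = 100
Eligible (known): 89 + 11 + 76 + 49 + 12 = 237
e = 237 / (237 + 114) = 237 / 351 = 0.6752
Eligible share of unknowns: 0.6752 × 71 = 47.94
Denominator: 237 + 47.94 = 284.94
RR4 = 100 / 284.94 = 0.3510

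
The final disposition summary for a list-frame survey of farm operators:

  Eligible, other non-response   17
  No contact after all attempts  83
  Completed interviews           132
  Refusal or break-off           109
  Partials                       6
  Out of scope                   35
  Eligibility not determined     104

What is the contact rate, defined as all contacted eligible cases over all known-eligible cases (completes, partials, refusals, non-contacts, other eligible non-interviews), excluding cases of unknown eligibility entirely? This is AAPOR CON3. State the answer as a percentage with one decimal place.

76.1%

Num = 132 + 6 + 109 + 17 = 264
Base = 132 + 6 + 109 + 83 + 17 = 347
CON3 = 264 / 347 = 0.7608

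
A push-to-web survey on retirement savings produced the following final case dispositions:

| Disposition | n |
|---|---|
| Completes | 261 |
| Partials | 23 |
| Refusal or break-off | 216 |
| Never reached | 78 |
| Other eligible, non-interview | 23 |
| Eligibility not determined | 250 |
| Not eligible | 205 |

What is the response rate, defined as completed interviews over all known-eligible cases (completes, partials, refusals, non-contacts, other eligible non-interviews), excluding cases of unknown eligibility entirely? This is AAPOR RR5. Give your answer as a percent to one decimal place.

43.4%

Numerator = 261
Denominator = 261 + 23 + 216 + 78 + 23 = 601
RR5 = 261 / 601 = 0.4343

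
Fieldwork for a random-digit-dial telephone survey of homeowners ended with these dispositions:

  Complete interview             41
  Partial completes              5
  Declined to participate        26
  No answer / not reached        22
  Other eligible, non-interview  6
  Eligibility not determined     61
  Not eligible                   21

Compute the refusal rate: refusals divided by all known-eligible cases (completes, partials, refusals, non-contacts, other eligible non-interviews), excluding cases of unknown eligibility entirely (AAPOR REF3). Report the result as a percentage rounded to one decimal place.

Top: 26
Denom: 41 + 5 + 26 + 22 + 6 = 100
REF3 = 26 / 100 = 0.2600

26.0%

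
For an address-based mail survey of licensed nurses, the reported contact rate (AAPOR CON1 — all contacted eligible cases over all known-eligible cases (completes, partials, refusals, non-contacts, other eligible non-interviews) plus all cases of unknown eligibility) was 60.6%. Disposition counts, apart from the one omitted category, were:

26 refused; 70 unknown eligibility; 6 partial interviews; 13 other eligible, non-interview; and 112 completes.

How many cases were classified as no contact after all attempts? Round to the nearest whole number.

32

Top: 112 + 6 + 26 + 13 = 157
CON1 = 157 / D = 0.606
D = 157 / 0.606 = 259.1
Other denominator terms total 227
no contact after all attempts = 259.1 − 227 ≈ 32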